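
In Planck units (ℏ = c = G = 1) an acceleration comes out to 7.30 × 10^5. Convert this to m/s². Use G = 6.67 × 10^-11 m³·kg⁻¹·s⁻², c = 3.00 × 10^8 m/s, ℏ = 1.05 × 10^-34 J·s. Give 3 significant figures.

One Planck acceleration: a_P = √(c⁷/(ℏG)) = 5.59 × 10^51 m/s².
7.30 × 10^5 × 5.59 × 10^51 m/s² = 4.08 × 10^57 m/s²

4.08 × 10^57 m/s²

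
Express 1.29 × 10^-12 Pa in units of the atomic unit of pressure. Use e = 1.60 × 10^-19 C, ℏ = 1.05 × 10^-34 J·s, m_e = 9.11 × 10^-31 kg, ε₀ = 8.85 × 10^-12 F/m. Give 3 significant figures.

4.28 × 10^-26

atomic unit of pressure: P_au = E_h/a₀³ = m_e⁴e¹⁰/((4πε₀)⁵ℏ⁸) = 3.01 × 10^13 Pa.
1.29 × 10^-12 / 3.01 × 10^13 = 4.28 × 10^-26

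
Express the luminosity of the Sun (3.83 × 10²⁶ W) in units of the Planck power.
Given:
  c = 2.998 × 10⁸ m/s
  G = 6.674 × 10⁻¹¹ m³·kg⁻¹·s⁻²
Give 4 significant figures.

1.055 × 10⁻²⁶

Planck power: P_P = c⁵/G = 3.629 × 10⁵² W.
3.83 × 10²⁶ / 3.629 × 10⁵² = 1.055 × 10⁻²⁶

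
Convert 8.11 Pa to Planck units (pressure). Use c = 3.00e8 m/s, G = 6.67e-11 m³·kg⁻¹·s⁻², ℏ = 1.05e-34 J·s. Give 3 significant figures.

1.73e-113

Planck pressure: p_P = c⁷/(ℏG²) = 4.68e113 Pa.
8.11 / 4.68e113 = 1.73e-113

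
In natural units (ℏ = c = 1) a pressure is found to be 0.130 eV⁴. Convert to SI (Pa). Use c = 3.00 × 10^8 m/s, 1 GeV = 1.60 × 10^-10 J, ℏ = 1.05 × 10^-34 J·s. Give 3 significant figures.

Pressure is [E]/[L]³ = [E]⁴/(ℏc)³.
1 GeV⁴ → 1/(ℏc)³ × (1 GeV in J)⁴ = 2.10 × 10^37 Pa.
Convert the energy scale: 0.130 eV⁴ = 1.30 × 10^-37 GeV⁴.
Result: 1.30 × 10^-37 × 2.10 × 10^37 = 2.73 Pa.

2.73 Pa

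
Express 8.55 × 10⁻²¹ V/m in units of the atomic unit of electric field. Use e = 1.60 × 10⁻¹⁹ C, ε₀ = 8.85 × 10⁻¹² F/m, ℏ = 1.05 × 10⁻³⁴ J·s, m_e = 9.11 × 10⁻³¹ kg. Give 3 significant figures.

1.64 × 10⁻³²

atomic unit of electric field: E_au = E_h/(e a₀) = m_e²e⁵/((4πε₀)³ℏ⁴) = 5.20 × 10¹¹ V/m.
8.55 × 10⁻²¹ / 5.20 × 10¹¹ = 1.64 × 10⁻³²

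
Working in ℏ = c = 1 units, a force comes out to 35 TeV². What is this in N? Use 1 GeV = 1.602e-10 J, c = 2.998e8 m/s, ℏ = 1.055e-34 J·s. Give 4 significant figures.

Force is [E]/[L] = [E]²/(ℏc); restore (ℏc)⁻¹.
1 GeV² → 1/(ℏc) × (1 GeV in J)² = 8.114e5 N.
Convert the energy scale: 35 TeV² = 3.50e7 GeV².
Result: 3.50e7 × 8.114e5 = 2.840e13 N.

2.840e13 N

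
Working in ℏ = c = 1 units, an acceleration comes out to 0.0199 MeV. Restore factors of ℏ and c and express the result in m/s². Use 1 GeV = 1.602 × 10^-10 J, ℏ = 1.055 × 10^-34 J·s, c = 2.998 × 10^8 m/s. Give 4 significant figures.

Acceleration is [L]/[T]² = c·[E]/ℏ.
1 GeV → c/ℏ × (1 GeV in J) = 4.552 × 10^32 m/s².
Convert the energy scale: 0.0199 MeV = 1.99 × 10^-5 GeV.
Result: 1.99 × 10^-5 × 4.552 × 10^32 = 9.059 × 10^27 m/s².

9.059 × 10^27 m/s²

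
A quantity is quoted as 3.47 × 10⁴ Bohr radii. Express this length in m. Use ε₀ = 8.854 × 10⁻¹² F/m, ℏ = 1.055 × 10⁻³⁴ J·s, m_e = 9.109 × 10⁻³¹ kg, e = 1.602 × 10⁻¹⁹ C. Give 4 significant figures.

1.838 × 10⁻⁶ m

One Bohr radius: a₀ = 4πε₀ℏ²/(m_e e²) = 5.297 × 10⁻¹¹ m.
3.47 × 10⁴ × 5.297 × 10⁻¹¹ m = 1.838 × 10⁻⁶ m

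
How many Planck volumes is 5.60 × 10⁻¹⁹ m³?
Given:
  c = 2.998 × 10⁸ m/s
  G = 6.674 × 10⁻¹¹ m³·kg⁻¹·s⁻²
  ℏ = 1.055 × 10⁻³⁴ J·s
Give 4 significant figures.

Planck volume: V_P = (ℏG/c³)^(3/2) = 4.224 × 10⁻¹⁰⁵ m³.
5.60 × 10⁻¹⁹ / 4.224 × 10⁻¹⁰⁵ = 1.326 × 10⁸⁶

1.326 × 10⁸⁶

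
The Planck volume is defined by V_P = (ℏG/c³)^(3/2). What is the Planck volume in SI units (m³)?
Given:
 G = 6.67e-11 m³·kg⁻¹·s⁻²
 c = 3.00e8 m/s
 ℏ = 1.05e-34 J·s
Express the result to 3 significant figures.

V_P = (ℏG/c³)^(3/2)
  = √(1.75e-209)
  = 4.18e-105 m³

4.18e-105 m³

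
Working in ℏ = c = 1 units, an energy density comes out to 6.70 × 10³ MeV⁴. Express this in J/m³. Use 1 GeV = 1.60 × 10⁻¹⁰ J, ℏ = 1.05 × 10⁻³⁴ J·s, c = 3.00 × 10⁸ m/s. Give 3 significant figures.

[E]/[L]³ = [E]⁴/(ℏc)³; restore (ℏc)⁻³.
1 GeV⁴ → 1/(ℏc)³ × (1 GeV in J)⁴ = 2.10 × 10³⁷ J/m³.
Convert the energy scale: 6.70 × 10³ MeV⁴ = 6.70 × 10⁻⁹ GeV⁴.
Result: 6.70 × 10⁻⁹ × 2.10 × 10³⁷ = 1.40 × 10²⁹ J/m³.

1.40 × 10²⁹ J/m³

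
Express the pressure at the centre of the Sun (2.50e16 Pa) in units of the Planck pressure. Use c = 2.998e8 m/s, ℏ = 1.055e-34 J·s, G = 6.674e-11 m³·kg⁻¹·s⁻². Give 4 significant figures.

5.397e-98

Planck pressure: p_P = c⁷/(ℏG²) = 4.632e113 Pa.
2.50e16 / 4.632e113 = 5.397e-98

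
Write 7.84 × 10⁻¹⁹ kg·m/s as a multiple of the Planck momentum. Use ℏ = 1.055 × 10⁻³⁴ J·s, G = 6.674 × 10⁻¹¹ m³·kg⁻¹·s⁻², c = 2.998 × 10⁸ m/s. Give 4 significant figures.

1.201 × 10⁻¹⁹

Planck momentum: p_P = √(ℏc³/G) = 6.527 kg·m/s.
7.84 × 10⁻¹⁹ / 6.527 = 1.201 × 10⁻¹⁹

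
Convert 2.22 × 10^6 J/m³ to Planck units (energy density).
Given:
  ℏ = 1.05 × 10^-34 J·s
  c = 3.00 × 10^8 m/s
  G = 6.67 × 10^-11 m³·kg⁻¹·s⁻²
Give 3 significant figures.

4.74 × 10^-108

Planck energy density: u_P = c⁷/(ℏG²) = 4.68 × 10^113 J/m³.
2.22 × 10^6 / 4.68 × 10^113 = 4.74 × 10^-108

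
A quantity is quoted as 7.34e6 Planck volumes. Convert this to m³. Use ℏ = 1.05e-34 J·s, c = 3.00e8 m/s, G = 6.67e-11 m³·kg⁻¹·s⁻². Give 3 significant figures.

3.07e-98 m³

One Planck volume: V_P = (ℏG/c³)^(3/2) = 4.18e-105 m³.
7.34e6 × 4.18e-105 m³ = 3.07e-98 m³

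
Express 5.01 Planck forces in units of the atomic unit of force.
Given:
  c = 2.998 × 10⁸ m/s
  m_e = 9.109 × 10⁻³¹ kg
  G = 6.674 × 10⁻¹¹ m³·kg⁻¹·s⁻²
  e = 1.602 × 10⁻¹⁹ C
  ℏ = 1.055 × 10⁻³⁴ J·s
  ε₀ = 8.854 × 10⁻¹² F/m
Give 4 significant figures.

7.378 × 10⁵¹

Planck force: F_P = c⁴/G = 1.210 × 10⁴⁴ N
atomic unit of force: F_au = E_h/a₀ = m_e²e⁶/((4πε₀)³ℏ⁴) = 8.220 × 10⁻⁸ N
5.01 × 1.210 × 10⁴⁴ / 8.220 × 10⁻⁸ = 7.378 × 10⁵¹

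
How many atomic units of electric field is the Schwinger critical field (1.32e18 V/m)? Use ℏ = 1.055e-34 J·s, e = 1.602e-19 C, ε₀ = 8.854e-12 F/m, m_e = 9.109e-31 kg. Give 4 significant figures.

atomic unit of electric field: E_au = E_h/(e a₀) = m_e²e⁵/((4πε₀)³ℏ⁴) = 5.131e11 V/m.
1.32e18 / 5.131e11 = 2.573e6

2.573e6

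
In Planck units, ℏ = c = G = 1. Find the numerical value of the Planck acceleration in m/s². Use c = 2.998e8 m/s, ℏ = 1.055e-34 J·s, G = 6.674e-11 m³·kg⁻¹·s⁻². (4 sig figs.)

From ℏ = c = G = 1 the acceleration scale is a_P = √(c⁷/(ℏG)).
  = √(3.092e103)
  = 5.560e51 m/s²

5.560e51 m/s²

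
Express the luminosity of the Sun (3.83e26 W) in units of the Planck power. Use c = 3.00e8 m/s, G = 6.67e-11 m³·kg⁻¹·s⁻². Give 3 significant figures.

1.05e-26

Planck power: P_P = c⁵/G = 3.64e52 W.
3.83e26 / 3.64e52 = 1.05e-26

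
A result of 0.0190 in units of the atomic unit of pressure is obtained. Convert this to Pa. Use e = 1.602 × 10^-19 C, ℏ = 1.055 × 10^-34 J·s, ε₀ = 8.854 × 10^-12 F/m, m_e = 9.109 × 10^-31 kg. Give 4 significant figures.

5.565 × 10^11 Pa

One atomic unit of pressure: P_au = E_h/a₀³ = m_e⁴e¹⁰/((4πε₀)⁵ℏ⁸) = 2.929 × 10^13 Pa.
0.0190 × 2.929 × 10^13 Pa = 5.565 × 10^11 Pa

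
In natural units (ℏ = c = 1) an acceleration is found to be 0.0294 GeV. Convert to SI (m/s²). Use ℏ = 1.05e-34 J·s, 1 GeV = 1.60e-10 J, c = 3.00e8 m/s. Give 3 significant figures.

Acceleration is [L]/[T]² = c·[E]/ℏ.
1 GeV → c/ℏ × (1 GeV in J) = 4.57e32 m/s².
Result: 0.0294 × 4.57e32 = 1.34e31 m/s².

1.34e31 m/s²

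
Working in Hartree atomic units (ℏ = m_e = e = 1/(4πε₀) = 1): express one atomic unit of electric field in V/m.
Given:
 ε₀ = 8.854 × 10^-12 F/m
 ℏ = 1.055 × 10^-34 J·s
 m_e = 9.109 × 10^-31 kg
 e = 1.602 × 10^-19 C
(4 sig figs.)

5.131 × 10^11 V/m

Dimensional analysis gives E_au = E_h/(e a₀) = m_e²e⁵/((4πε₀)³ℏ⁴).
E_h = 4.354 × 10^-18 J
a₀ = 5.297 × 10^-11 m
E_h/(e·a₀) = 5.131 × 10^11 V/m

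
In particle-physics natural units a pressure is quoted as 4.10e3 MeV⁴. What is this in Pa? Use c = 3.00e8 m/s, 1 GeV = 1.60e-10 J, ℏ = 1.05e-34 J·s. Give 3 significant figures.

Pressure is [E]/[L]³ = [E]⁴/(ℏc)³.
1 GeV⁴ → 1/(ℏc)³ × (1 GeV in J)⁴ = 2.10e37 Pa.
Convert the energy scale: 4.10e3 MeV⁴ = 4.10e-9 GeV⁴.
Result: 4.10e-9 × 2.10e37 = 8.60e28 Pa.

8.60e28 Pa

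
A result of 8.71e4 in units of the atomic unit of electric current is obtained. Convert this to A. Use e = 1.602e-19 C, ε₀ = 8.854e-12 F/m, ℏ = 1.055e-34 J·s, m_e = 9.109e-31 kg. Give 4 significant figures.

575.9 A

One atomic unit of electric current: I_au = e E_h/ℏ = m_e e⁵/((4πε₀)²ℏ³) = 6.612e-3 A.
8.71e4 × 6.612e-3 A = 575.9 A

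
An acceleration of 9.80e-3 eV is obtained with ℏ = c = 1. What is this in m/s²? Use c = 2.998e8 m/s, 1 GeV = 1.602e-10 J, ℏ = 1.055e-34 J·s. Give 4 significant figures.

Acceleration is [L]/[T]² = c·[E]/ℏ.
1 GeV → c/ℏ × (1 GeV in J) = 4.552e32 m/s².
Convert the energy scale: 9.80e-3 eV = 9.80e-12 GeV.
Result: 9.80e-12 × 4.552e32 = 4.461e21 m/s².

4.461e21 m/s²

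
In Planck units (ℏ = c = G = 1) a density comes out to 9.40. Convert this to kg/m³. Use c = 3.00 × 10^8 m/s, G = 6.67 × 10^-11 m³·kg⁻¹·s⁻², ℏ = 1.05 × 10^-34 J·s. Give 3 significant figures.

4.89 × 10^97 kg/m³

One Planck density: ρ_P = c⁵/(ℏG²) = 5.20 × 10^96 kg/m³.
9.40 × 5.20 × 10^96 kg/m³ = 4.89 × 10^97 kg/m³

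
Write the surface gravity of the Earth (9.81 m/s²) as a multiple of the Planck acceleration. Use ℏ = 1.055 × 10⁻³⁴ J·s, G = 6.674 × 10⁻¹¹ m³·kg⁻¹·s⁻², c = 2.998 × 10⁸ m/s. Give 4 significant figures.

1.764 × 10⁻⁵¹

Planck acceleration: a_P = √(c⁷/(ℏG)) = 5.560 × 10⁵¹ m/s².
9.81 / 5.560 × 10⁵¹ = 1.764 × 10⁻⁵¹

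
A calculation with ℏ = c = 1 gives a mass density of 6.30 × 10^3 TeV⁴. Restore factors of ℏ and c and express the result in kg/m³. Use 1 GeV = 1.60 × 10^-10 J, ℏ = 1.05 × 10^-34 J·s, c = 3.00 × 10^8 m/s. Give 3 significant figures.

1.47 × 10^36 kg/m³

Mass density is [E]/(c²[L]³) = [E]⁴/(ℏ³c⁵).
1 GeV⁴ → 1/(ℏ³c⁵) × (1 GeV in J)⁴ = 2.33 × 10^20 kg/m³.
Convert the energy scale: 6.30 × 10^3 TeV⁴ = 6.30 × 10^15 GeV⁴.
Result: 6.30 × 10^15 × 2.33 × 10^20 = 1.47 × 10^36 kg/m³.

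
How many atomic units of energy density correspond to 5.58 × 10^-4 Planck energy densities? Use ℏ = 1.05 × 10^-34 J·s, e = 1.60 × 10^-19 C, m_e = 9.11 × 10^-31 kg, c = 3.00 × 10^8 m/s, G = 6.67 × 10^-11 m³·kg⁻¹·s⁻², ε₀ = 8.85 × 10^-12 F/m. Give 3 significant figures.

Planck energy density: u_P = c⁷/(ℏG²) = 4.68 × 10^113 J/m³
atomic unit of energy density: u_au = E_h/a₀³ = m_e⁴e¹⁰/((4πε₀)⁵ℏ⁸) = 3.01 × 10^13 J/m³
5.58 × 10^-4 × 4.68 × 10^113 / 3.01 × 10^13 = 8.67 × 10^96

8.67 × 10^96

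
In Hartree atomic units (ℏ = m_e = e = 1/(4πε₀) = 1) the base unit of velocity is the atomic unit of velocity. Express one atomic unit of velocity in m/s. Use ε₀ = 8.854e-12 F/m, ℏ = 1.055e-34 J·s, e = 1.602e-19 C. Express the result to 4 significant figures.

2.186e6 m/s

v_au = e²/(4πε₀ℏ)
  = 2.566e-38 / 1.174e-44
  = 2.186e6 m/s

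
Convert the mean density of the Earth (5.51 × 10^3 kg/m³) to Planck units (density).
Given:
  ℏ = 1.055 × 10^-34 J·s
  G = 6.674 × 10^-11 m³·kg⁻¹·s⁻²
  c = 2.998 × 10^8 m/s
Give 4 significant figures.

Planck density: ρ_P = c⁵/(ℏG²) = 5.154 × 10^96 kg/m³.
5.51 × 10^3 / 5.154 × 10^96 = 1.069 × 10^-93

1.069 × 10^-93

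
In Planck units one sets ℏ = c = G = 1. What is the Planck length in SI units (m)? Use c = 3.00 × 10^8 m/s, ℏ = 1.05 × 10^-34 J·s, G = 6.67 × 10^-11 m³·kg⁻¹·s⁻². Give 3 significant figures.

1.61 × 10^-35 m

ℓ_P = √(ℏG/c³)
  = √(2.59 × 10^-70)
  = 1.61 × 10^-35 m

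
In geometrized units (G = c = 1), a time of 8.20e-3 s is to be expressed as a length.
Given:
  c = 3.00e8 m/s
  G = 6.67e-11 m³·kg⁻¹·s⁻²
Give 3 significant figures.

2.46e6 m

Time → length via c.
8.20e-3 s × (c) = 2.46e6 m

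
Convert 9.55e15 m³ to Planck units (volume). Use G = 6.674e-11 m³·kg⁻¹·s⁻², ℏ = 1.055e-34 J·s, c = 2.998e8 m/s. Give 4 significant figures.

2.261e120

Planck volume: V_P = (ℏG/c³)^(3/2) = 4.224e-105 m³.
9.55e15 / 4.224e-105 = 2.261e120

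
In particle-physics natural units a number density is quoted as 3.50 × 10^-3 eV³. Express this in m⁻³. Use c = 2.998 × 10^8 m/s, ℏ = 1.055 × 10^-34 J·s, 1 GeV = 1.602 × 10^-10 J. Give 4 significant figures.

4.548 × 10^17 m⁻³

Number density is [L]⁻³ = [E]³/(ℏc)³.
1 GeV³ → 1/(ℏc)³ × (1 GeV in J)³ = 1.299 × 10^47 m⁻³.
Convert the energy scale: 3.50 × 10^-3 eV³ = 3.50 × 10^-30 GeV³.
Result: 3.50 × 10^-30 × 1.299 × 10^47 = 4.548 × 10^17 m⁻³.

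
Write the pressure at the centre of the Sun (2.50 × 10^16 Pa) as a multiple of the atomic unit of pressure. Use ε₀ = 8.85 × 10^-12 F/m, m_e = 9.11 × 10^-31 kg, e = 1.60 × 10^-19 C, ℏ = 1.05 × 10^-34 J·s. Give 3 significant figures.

830

atomic unit of pressure: P_au = E_h/a₀³ = m_e⁴e¹⁰/((4πε₀)⁵ℏ⁸) = 3.01 × 10^13 Pa.
2.50 × 10^16 / 3.01 × 10^13 = 830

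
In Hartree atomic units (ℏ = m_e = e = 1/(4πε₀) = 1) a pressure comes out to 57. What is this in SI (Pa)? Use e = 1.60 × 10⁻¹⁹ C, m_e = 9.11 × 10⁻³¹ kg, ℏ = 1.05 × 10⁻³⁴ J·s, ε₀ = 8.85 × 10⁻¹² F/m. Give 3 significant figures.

1.72 × 10¹⁵ Pa

One atomic unit of pressure: P_au = E_h/a₀³ = m_e⁴e¹⁰/((4πε₀)⁵ℏ⁸) = 3.01 × 10¹³ Pa.
57 × 3.01 × 10¹³ Pa = 1.72 × 10¹⁵ Pa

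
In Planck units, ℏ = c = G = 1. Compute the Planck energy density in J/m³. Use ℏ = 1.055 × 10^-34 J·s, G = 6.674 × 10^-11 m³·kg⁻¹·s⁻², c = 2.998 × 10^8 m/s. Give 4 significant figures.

Dimensional analysis gives u_P = c⁷/(ℏG²).
  = 2.177 × 10^59 / 4.699 × 10^-55
  = 4.632 × 10^113 J/m³

4.632 × 10^113 J/m³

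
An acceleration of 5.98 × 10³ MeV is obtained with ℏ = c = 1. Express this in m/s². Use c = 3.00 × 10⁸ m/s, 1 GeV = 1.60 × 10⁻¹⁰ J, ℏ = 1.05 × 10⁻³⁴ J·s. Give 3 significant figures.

Acceleration is [L]/[T]² = c·[E]/ℏ.
1 GeV → c/ℏ × (1 GeV in J) = 4.57 × 10³² m/s².
Convert the energy scale: 5.98 × 10³ MeV = 5.98 GeV.
Result: 5.98 × 4.57 × 10³² = 2.73 × 10³³ m/s².

2.73 × 10³³ m/s²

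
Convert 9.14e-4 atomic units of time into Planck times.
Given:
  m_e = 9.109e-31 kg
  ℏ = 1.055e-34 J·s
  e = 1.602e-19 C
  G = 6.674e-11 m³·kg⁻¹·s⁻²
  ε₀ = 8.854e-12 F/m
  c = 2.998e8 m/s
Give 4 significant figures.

atomic unit of time: τ_au = (4πε₀)²ℏ³/(m_e e⁴) = 2.423e-17 s
Planck time: t_P = √(ℏG/c⁵) = 5.392e-44 s
9.14e-4 × 2.423e-17 / 5.392e-44 = 4.107e23

4.107e23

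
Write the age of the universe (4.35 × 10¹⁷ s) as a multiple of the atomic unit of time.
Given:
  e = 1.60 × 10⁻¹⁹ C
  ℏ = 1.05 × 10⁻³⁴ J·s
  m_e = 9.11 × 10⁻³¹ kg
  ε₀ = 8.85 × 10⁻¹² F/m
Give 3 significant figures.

1.81 × 10³⁴

atomic unit of time: τ_au = (4πε₀)²ℏ³/(m_e e⁴) = 2.40 × 10⁻¹⁷ s.
4.35 × 10¹⁷ / 2.40 × 10⁻¹⁷ = 1.81 × 10³⁴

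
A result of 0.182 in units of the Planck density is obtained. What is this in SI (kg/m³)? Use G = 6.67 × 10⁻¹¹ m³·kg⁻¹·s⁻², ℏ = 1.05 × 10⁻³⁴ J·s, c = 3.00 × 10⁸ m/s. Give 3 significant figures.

One Planck density: ρ_P = c⁵/(ℏG²) = 5.20 × 10⁹⁶ kg/m³.
0.182 × 5.20 × 10⁹⁶ kg/m³ = 9.47 × 10⁹⁵ kg/m³

9.47 × 10⁹⁵ kg/m³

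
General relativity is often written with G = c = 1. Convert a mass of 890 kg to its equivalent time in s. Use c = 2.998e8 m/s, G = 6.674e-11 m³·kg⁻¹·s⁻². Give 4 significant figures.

Mass → time via G/c³.
890 kg × (G/c³) = 2.204e-33 s

2.204e-33 s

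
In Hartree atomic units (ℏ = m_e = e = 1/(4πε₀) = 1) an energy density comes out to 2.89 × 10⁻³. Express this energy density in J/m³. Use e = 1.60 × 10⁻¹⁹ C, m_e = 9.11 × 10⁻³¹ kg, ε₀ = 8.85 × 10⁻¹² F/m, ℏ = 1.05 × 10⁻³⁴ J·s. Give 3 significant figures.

One atomic unit of energy density: u_au = E_h/a₀³ = m_e⁴e¹⁰/((4πε₀)⁵ℏ⁸) = 3.01 × 10¹³ J/m³.
2.89 × 10⁻³ × 3.01 × 10¹³ J/m³ = 8.71 × 10¹⁰ J/m³

8.71 × 10¹⁰ J/m³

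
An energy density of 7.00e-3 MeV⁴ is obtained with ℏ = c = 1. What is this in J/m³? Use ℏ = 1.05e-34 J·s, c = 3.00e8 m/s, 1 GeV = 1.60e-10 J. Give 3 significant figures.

[E]/[L]³ = [E]⁴/(ℏc)³; restore (ℏc)⁻³.
1 GeV⁴ → 1/(ℏc)³ × (1 GeV in J)⁴ = 2.10e37 J/m³.
Convert the energy scale: 7.00e-3 MeV⁴ = 7.00e-15 GeV⁴.
Result: 7.00e-15 × 2.10e37 = 1.47e23 J/m³.

1.47e23 J/m³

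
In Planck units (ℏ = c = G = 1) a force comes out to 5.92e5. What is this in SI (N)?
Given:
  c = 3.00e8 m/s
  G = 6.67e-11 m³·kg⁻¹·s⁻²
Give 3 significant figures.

One Planck force: F_P = c⁴/G = 1.21e44 N.
5.92e5 × 1.21e44 N = 7.19e49 N

7.19e49 N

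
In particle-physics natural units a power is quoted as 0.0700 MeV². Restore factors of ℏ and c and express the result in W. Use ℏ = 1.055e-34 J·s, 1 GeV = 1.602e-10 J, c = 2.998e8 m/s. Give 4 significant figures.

Power is [E]/[T] = [E]²/ℏ.
1 GeV² → 1/ℏ × (1 GeV in J)² = 2.433e14 W.
Convert the energy scale: 0.0700 MeV² = 7.00e-8 GeV².
Result: 7.00e-8 × 2.433e14 = 1.703e7 W.

1.703e7 W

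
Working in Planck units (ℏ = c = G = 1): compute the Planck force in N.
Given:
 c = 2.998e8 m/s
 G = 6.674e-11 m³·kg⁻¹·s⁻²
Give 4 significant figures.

From ℏ = c = G = 1 the force scale is F_P = c⁴/G.
  = 8.078e33 / 6.674e-11
  = 1.210e44 N

1.210e44 N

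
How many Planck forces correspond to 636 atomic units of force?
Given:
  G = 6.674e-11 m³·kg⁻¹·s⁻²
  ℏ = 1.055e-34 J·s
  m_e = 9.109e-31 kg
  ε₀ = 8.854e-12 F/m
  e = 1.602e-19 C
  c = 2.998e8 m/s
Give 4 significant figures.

4.319e-49

atomic unit of force: F_au = E_h/a₀ = m_e²e⁶/((4πε₀)³ℏ⁴) = 8.220e-8 N
Planck force: F_P = c⁴/G = 1.210e44 N
636 × 8.220e-8 / 1.210e44 = 4.319e-49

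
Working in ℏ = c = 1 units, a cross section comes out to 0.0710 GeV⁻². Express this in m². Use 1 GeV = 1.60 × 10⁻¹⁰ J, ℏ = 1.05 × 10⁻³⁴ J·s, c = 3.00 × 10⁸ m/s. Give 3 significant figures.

2.75 × 10⁻³³ m²

Area is [L]² = [E]⁻²·(ℏc)²; restore (ℏc)².
1 GeV⁻² → (ℏc)² × (1 GeV in J)⁻² = 3.88 × 10⁻³² m².
Result: 0.0710 × 3.88 × 10⁻³² = 2.75 × 10⁻³³ m².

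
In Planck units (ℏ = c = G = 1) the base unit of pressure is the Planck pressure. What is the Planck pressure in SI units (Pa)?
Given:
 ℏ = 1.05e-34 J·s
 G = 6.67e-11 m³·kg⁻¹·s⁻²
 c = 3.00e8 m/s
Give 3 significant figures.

p_P = c⁷/(ℏG²)
  = 2.19e59 / 4.67e-55
  = 4.68e113 Pa

4.68e113 Pa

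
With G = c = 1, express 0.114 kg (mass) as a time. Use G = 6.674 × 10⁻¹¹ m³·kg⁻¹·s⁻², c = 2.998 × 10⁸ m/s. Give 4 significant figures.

2.824 × 10⁻³⁷ s

Mass → time via G/c³.
0.114 kg × (G/c³) = 2.824 × 10⁻³⁷ s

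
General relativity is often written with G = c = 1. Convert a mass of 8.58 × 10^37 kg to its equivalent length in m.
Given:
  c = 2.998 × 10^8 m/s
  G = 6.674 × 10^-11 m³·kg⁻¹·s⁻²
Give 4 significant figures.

6.371 × 10^10 m

In G = c = 1 units mass has dimensions of length; the conversion factor is G/c².
8.58 × 10^37 kg × (G/c²) = 6.371 × 10^10 m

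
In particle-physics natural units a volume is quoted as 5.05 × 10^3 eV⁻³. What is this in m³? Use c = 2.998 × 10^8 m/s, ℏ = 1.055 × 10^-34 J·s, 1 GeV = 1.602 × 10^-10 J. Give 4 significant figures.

3.886 × 10^-17 m³

Volume is [L]³ = [E]⁻³·(ℏc)³.
1 GeV⁻³ → (ℏc)³ × (1 GeV in J)⁻³ = 7.696 × 10^-48 m³.
Convert the energy scale: 5.05 × 10^3 eV⁻³ = 5.05 × 10^30 GeV⁻³.
Result: 5.05 × 10^30 × 7.696 × 10^-48 = 3.886 × 10^-17 m³.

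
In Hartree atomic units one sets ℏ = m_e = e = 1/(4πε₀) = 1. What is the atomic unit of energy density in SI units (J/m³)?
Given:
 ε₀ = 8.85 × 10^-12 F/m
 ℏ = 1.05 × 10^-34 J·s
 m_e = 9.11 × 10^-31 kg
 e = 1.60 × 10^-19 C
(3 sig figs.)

3.01 × 10^13 J/m³

u_au = E_h/a₀³ = m_e⁴e¹⁰/((4πε₀)⁵ℏ⁸)
E_h = 4.38 × 10^-18 J
a₀ = 5.26 × 10^-11 m
E_h/a₀³ = 3.01 × 10^13 J/m³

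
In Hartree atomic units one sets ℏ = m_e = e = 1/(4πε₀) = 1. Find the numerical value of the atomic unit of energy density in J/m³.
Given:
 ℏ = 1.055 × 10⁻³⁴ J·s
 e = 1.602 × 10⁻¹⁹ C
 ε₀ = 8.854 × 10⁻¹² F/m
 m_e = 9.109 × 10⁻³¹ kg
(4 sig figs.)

2.929 × 10¹³ J/m³

u_au = E_h/a₀³ = m_e⁴e¹⁰/((4πε₀)⁵ℏ⁸)
E_h = 4.354 × 10⁻¹⁸ J
a₀ = 5.297 × 10⁻¹¹ m
E_h/a₀³ = 2.929 × 10¹³ J/m³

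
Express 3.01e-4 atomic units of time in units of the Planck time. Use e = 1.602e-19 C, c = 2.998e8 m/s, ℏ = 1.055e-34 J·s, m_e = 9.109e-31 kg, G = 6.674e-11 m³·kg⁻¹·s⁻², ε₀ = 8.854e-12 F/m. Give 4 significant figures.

1.353e23

atomic unit of time: τ_au = (4πε₀)²ℏ³/(m_e e⁴) = 2.423e-17 s
Planck time: t_P = √(ℏG/c⁵) = 5.392e-44 s
3.01e-4 × 2.423e-17 / 5.392e-44 = 1.353e23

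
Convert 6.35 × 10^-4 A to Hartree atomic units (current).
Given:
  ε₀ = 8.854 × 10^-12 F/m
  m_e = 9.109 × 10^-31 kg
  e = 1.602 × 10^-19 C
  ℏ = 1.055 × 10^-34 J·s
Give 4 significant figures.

atomic unit of electric current: I_au = e E_h/ℏ = m_e e⁵/((4πε₀)²ℏ³) = 6.612 × 10^-3 A.
6.35 × 10^-4 / 6.612 × 10^-3 = 0.09604

0.09604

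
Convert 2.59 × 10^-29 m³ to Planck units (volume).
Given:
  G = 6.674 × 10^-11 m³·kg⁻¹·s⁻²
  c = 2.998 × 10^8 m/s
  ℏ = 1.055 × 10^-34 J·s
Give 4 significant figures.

Planck volume: V_P = (ℏG/c³)^(3/2) = 4.224 × 10^-105 m³.
2.59 × 10^-29 / 4.224 × 10^-105 = 6.132 × 10^75

6.132 × 10^75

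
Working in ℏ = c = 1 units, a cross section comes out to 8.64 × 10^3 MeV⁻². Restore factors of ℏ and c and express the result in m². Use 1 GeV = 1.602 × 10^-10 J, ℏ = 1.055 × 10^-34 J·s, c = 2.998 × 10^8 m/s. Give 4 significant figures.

3.368 × 10^-22 m²

Area is [L]² = [E]⁻²·(ℏc)²; restore (ℏc)².
1 GeV⁻² → (ℏc)² × (1 GeV in J)⁻² = 3.898 × 10^-32 m².
Convert the energy scale: 8.64 × 10^3 MeV⁻² = 8.64 × 10^9 GeV⁻².
Result: 8.64 × 10^9 × 3.898 × 10^-32 = 3.368 × 10^-22 m².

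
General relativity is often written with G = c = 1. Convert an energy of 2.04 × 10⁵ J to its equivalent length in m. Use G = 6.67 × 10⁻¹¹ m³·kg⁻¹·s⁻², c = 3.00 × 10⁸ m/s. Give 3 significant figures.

1.68 × 10⁻³⁹ m

Energy → length via G/c⁴.
2.04 × 10⁵ J × (G/c⁴) = 1.68 × 10⁻³⁹ m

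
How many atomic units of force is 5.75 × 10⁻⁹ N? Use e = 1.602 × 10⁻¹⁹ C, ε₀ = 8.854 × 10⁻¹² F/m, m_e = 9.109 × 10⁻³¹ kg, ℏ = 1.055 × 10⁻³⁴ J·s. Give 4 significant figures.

0.06995

atomic unit of force: F_au = E_h/a₀ = m_e²e⁶/((4πε₀)³ℏ⁴) = 8.220 × 10⁻⁸ N.
5.75 × 10⁻⁹ / 8.220 × 10⁻⁸ = 0.06995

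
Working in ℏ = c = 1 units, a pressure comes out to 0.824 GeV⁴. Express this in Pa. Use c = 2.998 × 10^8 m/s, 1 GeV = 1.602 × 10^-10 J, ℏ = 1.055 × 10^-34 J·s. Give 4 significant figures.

Pressure is [E]/[L]³ = [E]⁴/(ℏc)³.
1 GeV⁴ → 1/(ℏc)³ × (1 GeV in J)⁴ = 2.082 × 10^37 Pa.
Result: 0.824 × 2.082 × 10^37 = 1.715 × 10^37 Pa.

1.715 × 10^37 Pa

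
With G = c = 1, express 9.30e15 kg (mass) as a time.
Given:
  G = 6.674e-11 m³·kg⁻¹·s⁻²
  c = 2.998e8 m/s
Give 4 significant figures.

2.303e-20 s

Mass → time via G/c³.
9.30e15 kg × (G/c³) = 2.303e-20 s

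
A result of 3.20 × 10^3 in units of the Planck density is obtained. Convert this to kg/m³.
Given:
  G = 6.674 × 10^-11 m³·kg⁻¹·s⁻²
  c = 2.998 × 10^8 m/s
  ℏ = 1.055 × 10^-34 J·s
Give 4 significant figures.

One Planck density: ρ_P = c⁵/(ℏG²) = 5.154 × 10^96 kg/m³.
3.20 × 10^3 × 5.154 × 10^96 kg/m³ = 1.649 × 10^100 kg/m³

1.649 × 10^100 kg/m³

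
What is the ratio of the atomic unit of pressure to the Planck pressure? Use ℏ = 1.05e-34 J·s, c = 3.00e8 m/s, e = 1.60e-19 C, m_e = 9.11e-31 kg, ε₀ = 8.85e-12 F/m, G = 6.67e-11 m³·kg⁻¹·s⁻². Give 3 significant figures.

atomic unit of pressure: P_au = E_h/a₀³ = m_e⁴e¹⁰/((4πε₀)⁵ℏ⁸) = 3.01e13 Pa
Planck pressure: p_P = c⁷/(ℏG²) = 4.68e113 Pa
ratio = 3.01e13 / 4.68e113 = 6.44e-101

6.44e-101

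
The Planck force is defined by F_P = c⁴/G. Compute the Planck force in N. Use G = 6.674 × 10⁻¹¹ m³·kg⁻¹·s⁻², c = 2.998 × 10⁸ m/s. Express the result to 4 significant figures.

F_P = c⁴/G
  = 8.078 × 10³³ / 6.674 × 10⁻¹¹
  = 1.210 × 10⁴⁴ N

1.210 × 10⁴⁴ N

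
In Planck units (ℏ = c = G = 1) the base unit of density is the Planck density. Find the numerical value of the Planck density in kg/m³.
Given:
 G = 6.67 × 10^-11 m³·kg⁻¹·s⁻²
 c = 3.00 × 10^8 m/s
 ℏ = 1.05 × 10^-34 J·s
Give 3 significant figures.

ρ_P = c⁵/(ℏG²)
  = 2.43 × 10^42 / 4.67 × 10^-55
  = 5.20 × 10^96 kg/m³

5.20 × 10^96 kg/m³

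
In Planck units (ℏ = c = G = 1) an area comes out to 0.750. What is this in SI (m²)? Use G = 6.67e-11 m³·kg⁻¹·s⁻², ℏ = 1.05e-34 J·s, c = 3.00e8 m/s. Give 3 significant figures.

One Planck area: A_P = ℏG/c³ = 2.59e-70 m².
0.750 × 2.59e-70 m² = 1.95e-70 m²

1.95e-70 m²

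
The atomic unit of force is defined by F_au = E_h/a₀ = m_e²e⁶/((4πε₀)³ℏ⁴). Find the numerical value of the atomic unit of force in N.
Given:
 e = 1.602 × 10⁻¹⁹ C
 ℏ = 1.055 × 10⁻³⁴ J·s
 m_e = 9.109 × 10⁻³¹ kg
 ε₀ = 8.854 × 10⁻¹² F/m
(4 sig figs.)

F_au = E_h/a₀ = m_e²e⁶/((4πε₀)³ℏ⁴)
E_h = 4.354 × 10⁻¹⁸ J
a₀ = 5.297 × 10⁻¹¹ m
E_h/a₀ = 8.220 × 10⁻⁸ N

8.220 × 10⁻⁸ N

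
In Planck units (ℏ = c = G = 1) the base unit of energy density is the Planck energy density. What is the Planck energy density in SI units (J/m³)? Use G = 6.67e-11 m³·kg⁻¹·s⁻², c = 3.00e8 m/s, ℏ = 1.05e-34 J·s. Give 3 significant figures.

4.68e113 J/m³

u_P = c⁷/(ℏG²)
  = 2.19e59 / 4.67e-55
  = 4.68e113 J/m³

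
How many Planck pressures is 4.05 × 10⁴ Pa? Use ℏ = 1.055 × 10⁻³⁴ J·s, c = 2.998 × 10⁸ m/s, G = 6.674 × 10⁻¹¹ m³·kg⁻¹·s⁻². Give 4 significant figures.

8.743 × 10⁻¹¹⁰

Planck pressure: p_P = c⁷/(ℏG²) = 4.632 × 10¹¹³ Pa.
4.05 × 10⁴ / 4.632 × 10¹¹³ = 8.743 × 10⁻¹¹⁰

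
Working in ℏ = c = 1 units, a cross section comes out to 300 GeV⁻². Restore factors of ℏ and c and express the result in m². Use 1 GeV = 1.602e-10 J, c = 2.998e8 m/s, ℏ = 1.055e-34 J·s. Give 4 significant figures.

1.169e-29 m²

Area is [L]² = [E]⁻²·(ℏc)²; restore (ℏc)².
1 GeV⁻² → (ℏc)² × (1 GeV in J)⁻² = 3.898e-32 m².
Result: 300 × 3.898e-32 = 1.169e-29 m².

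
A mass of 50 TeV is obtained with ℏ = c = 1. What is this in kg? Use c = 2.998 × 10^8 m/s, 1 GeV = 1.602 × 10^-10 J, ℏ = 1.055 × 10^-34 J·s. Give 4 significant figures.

8.912 × 10^-23 kg

Mass is [E]/c²; divide by c².
1 GeV → 1/c² × (1 GeV in J) = 1.782 × 10^-27 kg.
Convert the energy scale: 50 TeV = 5.00 × 10^4 GeV.
Result: 5.00 × 10^4 × 1.782 × 10^-27 = 8.912 × 10^-23 kg.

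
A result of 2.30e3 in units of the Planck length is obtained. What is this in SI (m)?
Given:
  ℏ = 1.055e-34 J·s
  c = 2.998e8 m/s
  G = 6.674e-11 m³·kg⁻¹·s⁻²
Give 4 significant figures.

One Planck length: ℓ_P = √(ℏG/c³) = 1.616e-35 m.
2.30e3 × 1.616e-35 m = 3.718e-32 m

3.718e-32 m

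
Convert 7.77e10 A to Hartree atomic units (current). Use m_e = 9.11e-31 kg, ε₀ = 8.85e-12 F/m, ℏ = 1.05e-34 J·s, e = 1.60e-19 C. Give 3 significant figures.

1.16e13

atomic unit of electric current: I_au = e E_h/ℏ = m_e e⁵/((4πε₀)²ℏ³) = 6.67e-3 A.
7.77e10 / 6.67e-3 = 1.16e13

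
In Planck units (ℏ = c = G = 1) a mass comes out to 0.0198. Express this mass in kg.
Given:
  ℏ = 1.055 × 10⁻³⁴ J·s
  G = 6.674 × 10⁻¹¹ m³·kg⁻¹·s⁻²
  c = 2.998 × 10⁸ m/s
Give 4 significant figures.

One Planck mass: m_P = √(ℏc/G) = 2.177 × 10⁻⁸ kg.
0.0198 × 2.177 × 10⁻⁸ kg = 4.310 × 10⁻¹⁰ kg

4.310 × 10⁻¹⁰ kg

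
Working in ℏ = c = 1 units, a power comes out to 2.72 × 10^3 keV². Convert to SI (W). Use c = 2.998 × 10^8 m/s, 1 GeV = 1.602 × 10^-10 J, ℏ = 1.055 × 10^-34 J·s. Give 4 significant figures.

6.617 × 10^5 W

Power is [E]/[T] = [E]²/ℏ.
1 GeV² → 1/ℏ × (1 GeV in J)² = 2.433 × 10^14 W.
Convert the energy scale: 2.72 × 10^3 keV² = 2.72 × 10^-9 GeV².
Result: 2.72 × 10^-9 × 2.433 × 10^14 = 6.617 × 10^5 W.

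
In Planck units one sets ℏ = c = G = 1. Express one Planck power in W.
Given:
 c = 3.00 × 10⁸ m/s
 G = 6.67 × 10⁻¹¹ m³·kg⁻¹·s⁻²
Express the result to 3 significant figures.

P_P = c⁵/G
  = 2.43 × 10⁴² / 6.67 × 10⁻¹¹
  = 3.64 × 10⁵² W

3.64 × 10⁵² W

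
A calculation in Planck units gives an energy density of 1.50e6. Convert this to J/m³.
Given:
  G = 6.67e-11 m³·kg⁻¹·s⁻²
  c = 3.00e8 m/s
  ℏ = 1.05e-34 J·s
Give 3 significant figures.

One Planck energy density: u_P = c⁷/(ℏG²) = 4.68e113 J/m³.
1.50e6 × 4.68e113 J/m³ = 7.02e119 J/m³

7.02e119 J/m³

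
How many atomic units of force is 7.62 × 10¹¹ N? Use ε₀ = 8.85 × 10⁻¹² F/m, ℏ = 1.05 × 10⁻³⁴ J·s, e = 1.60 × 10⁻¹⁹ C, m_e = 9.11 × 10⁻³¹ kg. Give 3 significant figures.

atomic unit of force: F_au = E_h/a₀ = m_e²e⁶/((4πε₀)³ℏ⁴) = 8.33 × 10⁻⁸ N.
7.62 × 10¹¹ / 8.33 × 10⁻⁸ = 9.15 × 10¹⁸

9.15 × 10¹⁸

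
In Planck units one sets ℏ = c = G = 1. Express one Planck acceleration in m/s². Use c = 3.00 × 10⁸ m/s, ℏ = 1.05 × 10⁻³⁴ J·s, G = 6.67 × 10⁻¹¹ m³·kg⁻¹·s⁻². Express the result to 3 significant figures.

5.59 × 10⁵¹ m/s²

a_P = √(c⁷/(ℏG))
  = √(3.12 × 10¹⁰³)
  = 5.59 × 10⁵¹ m/s²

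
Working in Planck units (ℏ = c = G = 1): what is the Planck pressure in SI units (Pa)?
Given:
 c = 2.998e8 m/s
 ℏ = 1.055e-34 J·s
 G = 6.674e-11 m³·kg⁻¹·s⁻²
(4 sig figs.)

The unique combination of the constants set to 1 with dimensions of pressure is p_P = c⁷/(ℏG²).
  = 2.177e59 / 4.699e-55
  = 4.632e113 Pa

4.632e113 Pa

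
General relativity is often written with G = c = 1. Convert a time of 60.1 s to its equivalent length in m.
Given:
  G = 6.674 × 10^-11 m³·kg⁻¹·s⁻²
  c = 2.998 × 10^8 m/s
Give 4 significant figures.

1.802 × 10^10 m

Time → length via c.
60.1 s × (c) = 1.802 × 10^10 m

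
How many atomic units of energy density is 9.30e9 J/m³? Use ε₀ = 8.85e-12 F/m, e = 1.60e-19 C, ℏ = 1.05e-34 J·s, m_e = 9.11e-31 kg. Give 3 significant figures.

3.09e-4

atomic unit of energy density: u_au = E_h/a₀³ = m_e⁴e¹⁰/((4πε₀)⁵ℏ⁸) = 3.01e13 J/m³.
9.30e9 / 3.01e13 = 3.09e-4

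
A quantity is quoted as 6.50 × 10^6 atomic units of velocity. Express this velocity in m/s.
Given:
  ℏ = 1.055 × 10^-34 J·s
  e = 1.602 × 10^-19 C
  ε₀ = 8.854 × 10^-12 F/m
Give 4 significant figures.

1.421 × 10^13 m/s

One atomic unit of velocity: v_au = e²/(4πε₀ℏ) = 2.186 × 10^6 m/s.
6.50 × 10^6 × 2.186 × 10^6 m/s = 1.421 × 10^13 m/s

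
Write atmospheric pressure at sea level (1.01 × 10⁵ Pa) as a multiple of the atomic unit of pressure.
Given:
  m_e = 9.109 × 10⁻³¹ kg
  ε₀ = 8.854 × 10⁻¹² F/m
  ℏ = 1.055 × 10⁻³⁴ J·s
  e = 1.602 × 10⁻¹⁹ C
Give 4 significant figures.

atomic unit of pressure: P_au = E_h/a₀³ = m_e⁴e¹⁰/((4πε₀)⁵ℏ⁸) = 2.929 × 10¹³ Pa.
1.01 × 10⁵ / 2.929 × 10¹³ = 3.448 × 10⁻⁹

3.448 × 10⁻⁹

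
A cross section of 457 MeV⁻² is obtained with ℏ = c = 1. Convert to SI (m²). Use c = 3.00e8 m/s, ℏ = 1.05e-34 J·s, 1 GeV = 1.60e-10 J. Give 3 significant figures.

Area is [L]² = [E]⁻²·(ℏc)²; restore (ℏc)².
1 GeV⁻² → (ℏc)² × (1 GeV in J)⁻² = 3.88e-32 m².
Convert the energy scale: 457 MeV⁻² = 4.57e8 GeV⁻².
Result: 4.57e8 × 3.88e-32 = 1.77e-23 m².

1.77e-23 m²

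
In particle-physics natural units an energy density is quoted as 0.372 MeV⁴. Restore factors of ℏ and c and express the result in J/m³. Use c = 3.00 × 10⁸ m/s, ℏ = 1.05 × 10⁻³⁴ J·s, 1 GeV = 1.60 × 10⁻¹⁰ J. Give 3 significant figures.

[E]/[L]³ = [E]⁴/(ℏc)³; restore (ℏc)⁻³.
1 GeV⁴ → 1/(ℏc)³ × (1 GeV in J)⁴ = 2.10 × 10³⁷ J/m³.
Convert the energy scale: 0.372 MeV⁴ = 3.72 × 10⁻¹³ GeV⁴.
Result: 3.72 × 10⁻¹³ × 2.10 × 10³⁷ = 7.80 × 10²⁴ J/m³.

7.80 × 10²⁴ J/m³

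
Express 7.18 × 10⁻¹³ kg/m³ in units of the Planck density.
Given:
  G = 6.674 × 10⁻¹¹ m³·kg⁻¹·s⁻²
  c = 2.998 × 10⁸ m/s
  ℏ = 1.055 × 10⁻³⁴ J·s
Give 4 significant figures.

1.393 × 10⁻¹⁰⁹

Planck density: ρ_P = c⁵/(ℏG²) = 5.154 × 10⁹⁶ kg/m³.
7.18 × 10⁻¹³ / 5.154 × 10⁹⁶ = 1.393 × 10⁻¹⁰⁹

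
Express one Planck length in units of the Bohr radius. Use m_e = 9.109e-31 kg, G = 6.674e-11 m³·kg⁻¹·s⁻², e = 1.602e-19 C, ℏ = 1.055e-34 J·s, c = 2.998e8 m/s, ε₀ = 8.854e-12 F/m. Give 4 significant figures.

3.051e-25

Planck length: ℓ_P = √(ℏG/c³) = 1.616e-35 m
Bohr radius: a₀ = 4πε₀ℏ²/(m_e e²) = 5.297e-11 m
ratio = 1.616e-35 / 5.297e-11 = 3.051e-25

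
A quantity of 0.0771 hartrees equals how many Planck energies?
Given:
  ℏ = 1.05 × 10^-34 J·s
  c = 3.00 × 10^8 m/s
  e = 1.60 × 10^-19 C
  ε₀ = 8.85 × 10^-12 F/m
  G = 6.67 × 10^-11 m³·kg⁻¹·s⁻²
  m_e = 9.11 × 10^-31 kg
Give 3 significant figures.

1.73 × 10^-28

hartree: E_h = m_e e⁴/(4πε₀ℏ)² = 4.38 × 10^-18 J
Planck energy: E_P = √(ℏc⁵/G) = 1.96 × 10^9 J
0.0771 × 4.38 × 10^-18 / 1.96 × 10^9 = 1.73 × 10^-28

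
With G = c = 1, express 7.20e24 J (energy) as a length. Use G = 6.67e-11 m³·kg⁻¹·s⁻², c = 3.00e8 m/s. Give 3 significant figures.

Energy → length via G/c⁴.
7.20e24 J × (G/c⁴) = 5.93e-20 m

5.93e-20 m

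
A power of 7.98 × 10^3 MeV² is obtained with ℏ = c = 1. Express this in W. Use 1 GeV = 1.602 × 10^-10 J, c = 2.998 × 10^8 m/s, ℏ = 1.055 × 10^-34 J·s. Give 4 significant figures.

Power is [E]/[T] = [E]²/ℏ.
1 GeV² → 1/ℏ × (1 GeV in J)² = 2.433 × 10^14 W.
Convert the energy scale: 7.98 × 10^3 MeV² = 7.98 × 10^-3 GeV².
Result: 7.98 × 10^-3 × 2.433 × 10^14 = 1.941 × 10^12 W.

1.941 × 10^12 W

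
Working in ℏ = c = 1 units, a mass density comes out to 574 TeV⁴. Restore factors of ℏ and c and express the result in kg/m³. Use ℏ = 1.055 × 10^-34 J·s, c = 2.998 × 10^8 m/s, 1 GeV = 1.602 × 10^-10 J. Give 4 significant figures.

1.329 × 10^35 kg/m³

Mass density is [E]/(c²[L]³) = [E]⁴/(ℏ³c⁵).
1 GeV⁴ → 1/(ℏ³c⁵) × (1 GeV in J)⁴ = 2.316 × 10^20 kg/m³.
Convert the energy scale: 574 TeV⁴ = 5.74 × 10^14 GeV⁴.
Result: 5.74 × 10^14 × 2.316 × 10^20 = 1.329 × 10^35 kg/m³.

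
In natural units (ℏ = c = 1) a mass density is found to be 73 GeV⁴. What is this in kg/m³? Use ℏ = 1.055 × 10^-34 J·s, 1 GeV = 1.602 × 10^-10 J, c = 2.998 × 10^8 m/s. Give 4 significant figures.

1.691 × 10^22 kg/m³

Mass density is [E]/(c²[L]³) = [E]⁴/(ℏ³c⁵).
1 GeV⁴ → 1/(ℏ³c⁵) × (1 GeV in J)⁴ = 2.316 × 10^20 kg/m³.
Result: 73 × 2.316 × 10^20 = 1.691 × 10^22 kg/m³.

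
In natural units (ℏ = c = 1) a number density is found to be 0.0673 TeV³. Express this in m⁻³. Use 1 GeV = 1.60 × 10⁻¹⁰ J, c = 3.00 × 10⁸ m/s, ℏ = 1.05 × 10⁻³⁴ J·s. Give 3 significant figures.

Number density is [L]⁻³ = [E]³/(ℏc)³.
1 GeV³ → 1/(ℏc)³ × (1 GeV in J)³ = 1.31 × 10⁴⁷ m⁻³.
Convert the energy scale: 0.0673 TeV³ = 6.73 × 10⁷ GeV³.
Result: 6.73 × 10⁷ × 1.31 × 10⁴⁷ = 8.82 × 10⁵⁴ m⁻³.

8.82 × 10⁵⁴ m⁻³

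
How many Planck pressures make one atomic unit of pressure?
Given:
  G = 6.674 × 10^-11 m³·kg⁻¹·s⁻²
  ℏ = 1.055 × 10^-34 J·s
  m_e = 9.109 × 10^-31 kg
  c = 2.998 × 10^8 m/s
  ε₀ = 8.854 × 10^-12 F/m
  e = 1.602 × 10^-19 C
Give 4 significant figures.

atomic unit of pressure: P_au = E_h/a₀³ = m_e⁴e¹⁰/((4πε₀)⁵ℏ⁸) = 2.929 × 10^13 Pa
Planck pressure: p_P = c⁷/(ℏG²) = 4.632 × 10^113 Pa
ratio = 2.929 × 10^13 / 4.632 × 10^113 = 6.323 × 10^-101

6.323 × 10^-101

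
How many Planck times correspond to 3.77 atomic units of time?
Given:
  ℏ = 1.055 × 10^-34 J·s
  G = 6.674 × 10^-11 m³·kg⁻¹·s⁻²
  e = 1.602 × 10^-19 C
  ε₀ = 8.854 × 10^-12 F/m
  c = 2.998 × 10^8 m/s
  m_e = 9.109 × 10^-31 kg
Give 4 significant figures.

1.694 × 10^27

atomic unit of time: τ_au = (4πε₀)²ℏ³/(m_e e⁴) = 2.423 × 10^-17 s
Planck time: t_P = √(ℏG/c⁵) = 5.392 × 10^-44 s
3.77 × 2.423 × 10^-17 / 5.392 × 10^-44 = 1.694 × 10^27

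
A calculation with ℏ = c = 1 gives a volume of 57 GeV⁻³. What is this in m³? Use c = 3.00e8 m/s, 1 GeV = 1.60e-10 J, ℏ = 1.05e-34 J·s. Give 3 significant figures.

4.35e-46 m³

Volume is [L]³ = [E]⁻³·(ℏc)³.
1 GeV⁻³ → (ℏc)³ × (1 GeV in J)⁻³ = 7.63e-48 m³.
Result: 57 × 7.63e-48 = 4.35e-46 m³.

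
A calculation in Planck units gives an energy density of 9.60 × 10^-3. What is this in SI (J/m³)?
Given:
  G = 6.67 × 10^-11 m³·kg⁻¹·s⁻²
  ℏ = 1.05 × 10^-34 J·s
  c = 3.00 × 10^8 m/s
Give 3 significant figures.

4.49 × 10^111 J/m³

One Planck energy density: u_P = c⁷/(ℏG²) = 4.68 × 10^113 J/m³.
9.60 × 10^-3 × 4.68 × 10^113 J/m³ = 4.49 × 10^111 J/m³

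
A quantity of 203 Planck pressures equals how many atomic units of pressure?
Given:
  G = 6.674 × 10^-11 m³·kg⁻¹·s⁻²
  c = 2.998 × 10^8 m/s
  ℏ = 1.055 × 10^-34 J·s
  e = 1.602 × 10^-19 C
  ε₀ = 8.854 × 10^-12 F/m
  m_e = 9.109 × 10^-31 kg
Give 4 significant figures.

3.210 × 10^102

Planck pressure: p_P = c⁷/(ℏG²) = 4.632 × 10^113 Pa
atomic unit of pressure: P_au = E_h/a₀³ = m_e⁴e¹⁰/((4πε₀)⁵ℏ⁸) = 2.929 × 10^13 Pa
203 × 4.632 × 10^113 / 2.929 × 10^13 = 3.210 × 10^102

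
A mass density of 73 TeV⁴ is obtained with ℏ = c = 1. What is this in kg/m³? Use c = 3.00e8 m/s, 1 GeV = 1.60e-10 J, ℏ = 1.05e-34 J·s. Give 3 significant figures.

1.70e34 kg/m³

Mass density is [E]/(c²[L]³) = [E]⁴/(ℏ³c⁵).
1 GeV⁴ → 1/(ℏ³c⁵) × (1 GeV in J)⁴ = 2.33e20 kg/m³.
Convert the energy scale: 73 TeV⁴ = 7.30e13 GeV⁴.
Result: 7.30e13 × 2.33e20 = 1.70e34 kg/m³.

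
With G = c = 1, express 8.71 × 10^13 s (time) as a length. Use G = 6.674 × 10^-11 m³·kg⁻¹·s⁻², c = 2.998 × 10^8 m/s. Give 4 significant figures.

2.611 × 10^22 m

Time → length via c.
8.71 × 10^13 s × (c) = 2.611 × 10^22 m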